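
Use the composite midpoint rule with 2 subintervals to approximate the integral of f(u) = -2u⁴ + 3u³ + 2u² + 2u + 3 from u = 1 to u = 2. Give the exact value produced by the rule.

h = (2 − 1)/2 = 0.5.
Midpoints m₁,…,m₂ = 1.25, 1.75.
f(m₁)=9.6015625, f(m₂)=9.9453125.
h·[f(m₁) + f(m₂)] = 0.5·(19.546875) = 9.7734375.

9.7734375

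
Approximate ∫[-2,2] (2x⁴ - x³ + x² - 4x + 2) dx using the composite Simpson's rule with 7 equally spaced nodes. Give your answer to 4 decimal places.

39.1440

h = (2 − (-2))/6 = 0.666667.
Nodes x₀,…,x₆ = -2, -1.333333, -0.666667, 0, 0.666667, 1.333333, 2.
f(x) = 2x⁴ - x³ + x² - 4x + 2: f₀=54, f₁=17.802469, f₂=5.802469, f₃=2, f₄=-0.123457, f₅=2.395062, f₆=22.
(h/3)·[f₀ + 4f₁ + 2f₂ + 4f₃ + 2f₄ + 4f₅ + f₆] = 0.222222·(176.148148) = 39.1440.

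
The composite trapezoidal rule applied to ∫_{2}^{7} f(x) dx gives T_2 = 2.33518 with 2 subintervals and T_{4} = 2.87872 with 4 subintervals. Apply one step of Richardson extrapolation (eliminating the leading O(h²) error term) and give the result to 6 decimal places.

R = (4·T_{4} − T_2) / 3 = (4·2.87872 − 2.33518)/3 = (9.17970)/3 = 3.059900.

3.059900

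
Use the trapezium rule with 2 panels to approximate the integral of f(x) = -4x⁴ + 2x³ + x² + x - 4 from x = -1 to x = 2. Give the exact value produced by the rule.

h = (2 − (-1))/2 = 1.5.
Nodes x₀,…,x₂ = -1, 0.5, 2.
f(x) = -4x⁴ + 2x³ + x² + x - 4: f₀=-10, f₁=-3.25, f₂=-46.
(h/2)·[f₀ + 2f₁ + f₂] = 0.75·(-62.5) = -46.875.

-46.875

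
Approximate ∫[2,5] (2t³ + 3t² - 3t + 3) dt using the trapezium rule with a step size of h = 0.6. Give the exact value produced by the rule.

403.32

h = (5 − 2)/5 = 0.6.
Nodes t₀,…,t₅ = 2, 2.6, 3.2, 3.8, 4.4, 5.
f(t) = 2t³ + 3t² - 3t + 3: f₀=25, f₁=50.632, f₂=89.656, f₃=144.664, f₄=218.248, f₅=313.
(h/2)·[f₀ + 2f₁ + 2f₂ + 2f₃ + 2f₄ + f₅] = 0.3·(1344.4) = 403.32.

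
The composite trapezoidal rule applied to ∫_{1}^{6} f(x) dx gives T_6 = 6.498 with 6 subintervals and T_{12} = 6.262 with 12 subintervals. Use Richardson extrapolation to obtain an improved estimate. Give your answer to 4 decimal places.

R = (4·T_{12} − T_6) / 3 = (4·6.262 − 6.498)/3 = (18.550)/3 = 6.1833.

6.1833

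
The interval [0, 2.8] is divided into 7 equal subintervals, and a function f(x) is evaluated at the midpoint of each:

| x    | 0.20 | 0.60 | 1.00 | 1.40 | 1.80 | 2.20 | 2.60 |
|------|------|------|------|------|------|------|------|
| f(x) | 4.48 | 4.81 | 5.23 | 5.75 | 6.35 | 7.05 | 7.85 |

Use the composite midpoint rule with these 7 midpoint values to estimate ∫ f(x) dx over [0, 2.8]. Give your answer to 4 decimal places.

h = 0.4, n = 7.
h·[y(m₁) + y(m₂) + y(m₃) + y(m₄) + y(m₅) + y(m₆) + y(m₇)] = 0.4·(41.52) = 16.6080.

16.6080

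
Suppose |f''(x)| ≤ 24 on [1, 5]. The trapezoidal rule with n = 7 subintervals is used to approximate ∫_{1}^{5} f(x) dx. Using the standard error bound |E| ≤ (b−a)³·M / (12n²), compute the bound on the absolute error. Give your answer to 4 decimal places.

|E| ≤ (4)³·24 / (12·7²) = 1536/588 = 2.6122.

2.6122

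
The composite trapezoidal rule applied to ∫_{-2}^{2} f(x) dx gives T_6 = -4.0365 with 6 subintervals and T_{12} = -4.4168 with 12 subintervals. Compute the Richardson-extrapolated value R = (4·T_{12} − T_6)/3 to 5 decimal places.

R = (4·T_{12} − T_6) / 3 = (4·(-4.4168) − (-4.0365))/3 = (-13.6307)/3 = -4.54357.

-4.54357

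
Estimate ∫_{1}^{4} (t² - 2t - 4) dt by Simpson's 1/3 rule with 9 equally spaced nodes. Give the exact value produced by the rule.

h = (4 − 1)/8 = 0.375.
Nodes t₀,…,t₈ = 1, 1.375, 1.75, 2.125, 2.5, 2.875, 3.25, 3.625, 4.
f(t) = t² - 2t - 4: f₀=-5, f₁=-4.859375, f₂=-4.4375, f₃=-3.734375, f₄=-2.75, f₅=-1.484375, f₆=0.0625, f₇=1.890625, f₈=4.
(h/3)·[f₀ + 4f₁ + 2f₂ + 4f₃ + 2f₄ + 4f₅ + 2f₆ + 4f₇ + f₈] = 0.125·(-48) = -6.

-6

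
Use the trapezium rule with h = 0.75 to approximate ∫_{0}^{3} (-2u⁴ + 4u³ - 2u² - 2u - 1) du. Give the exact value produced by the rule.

-51.76171875

h = (3 − 0)/4 = 0.75.
Nodes u₀,…,u₄ = 0, 0.75, 1.5, 2.25, 3.
f(u) = -2u⁴ + 4u³ - 2u² - 2u - 1: f₀=-1, f₁=-2.5703125, f₂=-5.125, f₃=-21.3203125, f₄=-79.
(h/2)·[f₀ + 2f₁ + 2f₂ + 2f₃ + f₄] = 0.375·(-138.03125) = -51.76171875.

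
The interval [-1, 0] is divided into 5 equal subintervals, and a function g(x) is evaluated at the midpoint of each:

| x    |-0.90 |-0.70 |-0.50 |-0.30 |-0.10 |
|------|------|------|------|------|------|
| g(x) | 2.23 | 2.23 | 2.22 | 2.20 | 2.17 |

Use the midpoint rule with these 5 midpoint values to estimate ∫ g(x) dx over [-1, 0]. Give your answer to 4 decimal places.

h = 0.2, n = 5.
h·[y(m₁) + y(m₂) + y(m₃) + y(m₄) + y(m₅)] = 0.2·(11.05) = 2.2100.

2.2100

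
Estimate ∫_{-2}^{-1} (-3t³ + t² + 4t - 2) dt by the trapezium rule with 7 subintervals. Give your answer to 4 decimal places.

h = (-1 − (-2))/7 = 0.142857.
Nodes t₀,…,t₇ = -2, -1.857143, -1.714286, -1.571429, -1.428571, -1.285714, -1.142857, -1.
f(t) = -3t³ + t² + 4t - 2: f₀=18, f₁=13.236152, f₂=9.195335, f₃=5.825073, f₄=3.072886, f₅=0.886297, f₆=-0.787172, f₇=-2.
(h/2)·[f₀ + 2f₁ + 2f₂ + 2f₃ + 2f₄ + 2f₅ + 2f₆ + f₇] = 0.071429·(78.857143) = 5.6327.

5.6327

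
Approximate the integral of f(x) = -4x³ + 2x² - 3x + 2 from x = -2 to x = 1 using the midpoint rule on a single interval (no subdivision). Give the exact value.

M = (b−a)·f(-0.5) = 3·(4.5) = 13.5.

13.5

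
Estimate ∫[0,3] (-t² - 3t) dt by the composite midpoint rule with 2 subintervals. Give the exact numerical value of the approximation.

h = (3 − 0)/2 = 1.5.
Midpoints m₁,…,m₂ = 0.75, 2.25.
f(m₁)=-2.8125, f(m₂)=-11.8125.
h·[f(m₁) + f(m₂)] = 1.5·(-14.625) = -21.9375.

-21.9375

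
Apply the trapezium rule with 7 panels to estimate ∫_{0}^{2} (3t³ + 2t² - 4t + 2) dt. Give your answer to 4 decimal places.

13.6327

h = (2 − 0)/7 = 0.285714.
Nodes t₀,…,t₇ = 0, 0.285714, 0.571429, 0.857143, 1.142857, 1.428571, 1.714286, 2.
f(t) = 3t³ + 2t² - 4t + 2: f₀=2, f₁=1.090379, f₂=0.927114, f₃=1.930029, f₄=4.518950, f₅=9.113703, f₆=16.134111, f₇=26.
(h/2)·[f₀ + 2f₁ + 2f₂ + 2f₃ + 2f₄ + 2f₅ + 2f₆ + f₇] = 0.142857·(95.428571) = 13.6327.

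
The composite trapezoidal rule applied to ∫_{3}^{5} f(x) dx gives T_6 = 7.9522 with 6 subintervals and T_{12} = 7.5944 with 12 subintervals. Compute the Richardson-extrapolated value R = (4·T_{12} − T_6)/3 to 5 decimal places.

7.47513

R = (4·T_{12} − T_6) / 3 = (4·7.5944 − 7.9522)/3 = (22.4254)/3 = 7.47513.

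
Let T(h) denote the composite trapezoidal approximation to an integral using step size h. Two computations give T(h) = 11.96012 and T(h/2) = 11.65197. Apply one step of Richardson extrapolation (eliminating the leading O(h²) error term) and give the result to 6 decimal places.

11.549253

R = (4·T(h/2) − T(h)) / 3 = (4·11.65197 − 11.96012)/3 = (34.64776)/3 = 11.549253.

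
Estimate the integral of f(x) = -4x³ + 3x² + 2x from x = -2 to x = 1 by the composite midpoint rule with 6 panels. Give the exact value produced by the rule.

20.4375

h = (1 − (-2))/6 = 0.5.
Midpoints m₁,…,m₆ = -1.75, -1.25, -0.75, -0.25, 0.25, 0.75.
f(m₁)=27.125, f(m₂)=10, f(m₃)=1.875, f(m₄)=-0.25, f(m₅)=0.625, f(m₆)=1.5.
h·[f(m₁) + f(m₂) + f(m₃) + f(m₄) + f(m₅) + f(m₆)] = 0.5·(40.875) = 20.4375.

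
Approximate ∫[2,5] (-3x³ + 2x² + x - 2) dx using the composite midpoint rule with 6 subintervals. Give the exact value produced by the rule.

-372.40625

h = (5 − 2)/6 = 0.5.
Midpoints m₁,…,m₆ = 2.25, 2.75, 3.25, 3.75, 4.25, 4.75.
f(m₁)=-23.796875, f(m₂)=-46.515625, f(m₃)=-80.609375, f(m₄)=-128.328125, f(m₅)=-191.921875, f(m₆)=-273.640625.
h·[f(m₁) + f(m₂) + f(m₃) + f(m₄) + f(m₅) + f(m₆)] = 0.5·(-744.8125) = -372.40625.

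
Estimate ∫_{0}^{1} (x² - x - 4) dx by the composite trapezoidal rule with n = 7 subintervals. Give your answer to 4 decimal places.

-4.1633

h = (1 − 0)/7 = 0.142857.
Nodes x₀,…,x₇ = 0, 0.142857, 0.285714, 0.428571, 0.571429, 0.714286, 0.857143, 1.
f(x) = x² - x - 4: f₀=-4, f₁=-4.122449, f₂=-4.204082, f₃=-4.244898, f₄=-4.244898, f₅=-4.204082, f₆=-4.122449, f₇=-4.
(h/2)·[f₀ + 2f₁ + 2f₂ + 2f₃ + 2f₄ + 2f₅ + 2f₆ + f₇] = 0.071429·(-58.285714) = -4.1633.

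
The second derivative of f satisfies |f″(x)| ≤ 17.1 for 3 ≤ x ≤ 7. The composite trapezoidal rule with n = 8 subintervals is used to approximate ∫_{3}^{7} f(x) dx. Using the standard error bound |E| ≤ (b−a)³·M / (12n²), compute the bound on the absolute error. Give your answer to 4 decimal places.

1.4250

|E| ≤ (4)³·17.1 / (12·8²) = 1094.4/768 = 1.4250.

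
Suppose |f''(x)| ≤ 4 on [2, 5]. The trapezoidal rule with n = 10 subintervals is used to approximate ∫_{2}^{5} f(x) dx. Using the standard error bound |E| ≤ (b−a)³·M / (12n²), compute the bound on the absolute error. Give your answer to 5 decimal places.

|E| ≤ (3)³·4 / (12·10²) = 108/1200 = 0.09000.

0.09000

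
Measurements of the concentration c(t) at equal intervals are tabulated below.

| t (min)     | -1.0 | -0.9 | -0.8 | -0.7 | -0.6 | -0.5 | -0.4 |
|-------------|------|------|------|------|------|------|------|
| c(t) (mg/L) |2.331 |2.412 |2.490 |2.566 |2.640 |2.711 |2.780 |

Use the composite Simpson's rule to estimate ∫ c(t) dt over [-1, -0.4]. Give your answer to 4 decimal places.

1.5376

h = 0.1, n = 6.
(h/3)·[y₀ + 4y₁ + 2y₂ + 4y₃ + 2y₄ + 4y₅ + y₆] = 0.033333·(46.127) = 1.5376.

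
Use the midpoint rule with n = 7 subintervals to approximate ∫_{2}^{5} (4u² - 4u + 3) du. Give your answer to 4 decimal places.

h = (5 − 2)/7 = 0.428571.
Midpoints m₁,…,m₇ = 2.214286, 2.642857, 3.071429, 3.5, 3.928571, 4.357143, 4.785714.
f(m₁)=13.755102, f(m₂)=20.367347, f(m₃)=28.448980, f(m₄)=38, f(m₅)=49.020408, f(m₆)=61.510204, f(m₇)=75.469388.
h·[f(m₁) + f(m₂) + f(m₃) + f(m₄) + f(m₅) + f(m₆) + f(m₇)] = 0.428571·(286.571429) = 122.8163.

122.8163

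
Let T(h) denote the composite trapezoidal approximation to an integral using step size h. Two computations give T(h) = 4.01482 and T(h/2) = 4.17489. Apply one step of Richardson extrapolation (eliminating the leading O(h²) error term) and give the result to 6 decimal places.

4.228247

R = (4·T(h/2) − T(h)) / 3 = (4·4.17489 − 4.01482)/3 = (12.68474)/3 = 4.228247.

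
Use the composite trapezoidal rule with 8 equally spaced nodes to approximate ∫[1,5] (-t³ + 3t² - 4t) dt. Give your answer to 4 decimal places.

-81.3061

h = (5 − 1)/7 = 0.571429.
Nodes t₀,…,t₇ = 1, 1.571429, 2.142857, 2.714286, 3.285714, 3.857143, 4.428571, 5.
f(t) = -t³ + 3t² - 4t: f₀=-2, f₁=-2.758017, f₂=-4.635569, f₃=-8.752187, f₄=-16.227405, f₅=-28.180758, f₆=-45.731778, f₇=-70.
(h/2)·[f₀ + 2f₁ + 2f₂ + 2f₃ + 2f₄ + 2f₅ + 2f₆ + f₇] = 0.285714·(-284.571429) = -81.3061.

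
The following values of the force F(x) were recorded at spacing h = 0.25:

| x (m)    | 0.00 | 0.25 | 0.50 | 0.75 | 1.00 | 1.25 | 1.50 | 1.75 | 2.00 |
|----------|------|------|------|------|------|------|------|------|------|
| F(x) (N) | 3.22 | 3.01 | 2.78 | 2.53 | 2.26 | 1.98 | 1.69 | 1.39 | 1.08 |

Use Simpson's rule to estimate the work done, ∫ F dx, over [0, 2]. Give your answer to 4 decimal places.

4.4500

h = 0.25, n = 8.
(h/3)·[y₀ + 4y₁ + 2y₂ + 4y₃ + 2y₄ + 4y₅ + 2y₆ + 4y₇ + y₈] = 0.083333·(53.40) = 4.4500.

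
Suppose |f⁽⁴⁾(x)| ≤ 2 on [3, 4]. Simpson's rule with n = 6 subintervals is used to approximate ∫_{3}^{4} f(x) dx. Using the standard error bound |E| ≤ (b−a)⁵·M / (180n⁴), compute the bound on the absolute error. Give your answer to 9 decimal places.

0.000008573

|E| ≤ (1)⁵·2 / (180·6⁴) = 2/233280 = 0.000008573.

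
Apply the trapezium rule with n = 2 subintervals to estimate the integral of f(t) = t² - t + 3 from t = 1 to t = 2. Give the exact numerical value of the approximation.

h = (2 − 1)/2 = 0.5.
Nodes t₀,…,t₂ = 1, 1.5, 2.
f(t) = t² - t + 3: f₀=3, f₁=3.75, f₂=5.
(h/2)·[f₀ + 2f₁ + f₂] = 0.25·(15.5) = 3.875.

3.875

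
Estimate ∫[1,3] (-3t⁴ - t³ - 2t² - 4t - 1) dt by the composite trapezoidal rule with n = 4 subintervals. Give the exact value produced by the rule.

-207.6875

h = (3 − 1)/4 = 0.5.
Nodes t₀,…,t₄ = 1, 1.5, 2, 2.5, 3.
f(t) = -3t⁴ - t³ - 2t² - 4t - 1: f₀=-11, f₁=-30.0625, f₂=-73, f₃=-156.3125, f₄=-301.
(h/2)·[f₀ + 2f₁ + 2f₂ + 2f₃ + f₄] = 0.25·(-830.75) = -207.6875.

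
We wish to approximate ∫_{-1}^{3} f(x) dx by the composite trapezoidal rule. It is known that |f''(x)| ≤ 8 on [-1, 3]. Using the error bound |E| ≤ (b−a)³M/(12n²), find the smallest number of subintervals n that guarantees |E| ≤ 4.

4

Need 512/(12n²) ≤ 4.
n² ≥ 512/(12·4) = 10.6667 ⇒ n ≥ 3.2660, so the smallest n is 4.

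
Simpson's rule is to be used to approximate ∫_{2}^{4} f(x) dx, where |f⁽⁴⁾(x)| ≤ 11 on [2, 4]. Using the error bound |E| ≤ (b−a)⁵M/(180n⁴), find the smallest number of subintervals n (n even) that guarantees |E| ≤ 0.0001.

Need 352/(180n⁴) ≤ 0.0001.
n⁴ ≥ 352/(180·0.0001) = 19555.6 ⇒ n ≥ 11.8254, so the smallest even n is 12. (n must be even for Simpson's rule.)

12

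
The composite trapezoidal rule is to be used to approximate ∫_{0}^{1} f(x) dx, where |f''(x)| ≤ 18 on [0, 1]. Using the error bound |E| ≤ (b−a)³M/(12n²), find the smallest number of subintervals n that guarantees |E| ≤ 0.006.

16

Need 18/(12n²) ≤ 0.006.
n² ≥ 18/(12·0.006) = 250 ⇒ n ≥ 15.8114, so the smallest n is 16.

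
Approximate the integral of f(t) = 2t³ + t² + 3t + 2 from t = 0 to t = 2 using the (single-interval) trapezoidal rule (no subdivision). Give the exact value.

30

T = (b−a)/2 · [f(0) + f(2)] = 1·[2 + 28] = 30.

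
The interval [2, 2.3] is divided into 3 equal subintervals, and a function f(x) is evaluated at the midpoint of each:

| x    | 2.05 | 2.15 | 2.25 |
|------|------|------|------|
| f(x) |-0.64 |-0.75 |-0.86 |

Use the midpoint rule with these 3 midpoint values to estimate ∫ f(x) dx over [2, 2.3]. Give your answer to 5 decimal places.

-0.22500

h = 0.1, n = 3.
h·[y(m₁) + y(m₂) + y(m₃)] = 0.1·(-2.25) = -0.22500.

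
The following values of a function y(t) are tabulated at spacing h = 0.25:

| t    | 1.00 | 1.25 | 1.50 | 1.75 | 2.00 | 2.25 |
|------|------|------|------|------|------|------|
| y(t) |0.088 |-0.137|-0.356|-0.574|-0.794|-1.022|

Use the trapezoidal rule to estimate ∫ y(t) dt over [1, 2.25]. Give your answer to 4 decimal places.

h = 0.25, n = 5.
(h/2)·[y₀ + 2y₁ + 2y₂ + 2y₃ + 2y₄ + y₅] = 0.125·(-4.656) = -0.5820.

-0.5820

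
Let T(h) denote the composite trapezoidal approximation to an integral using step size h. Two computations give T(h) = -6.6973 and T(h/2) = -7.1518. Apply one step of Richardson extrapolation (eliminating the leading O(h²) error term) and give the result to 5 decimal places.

R = (4·T(h/2) − T(h)) / 3 = (4·(-7.1518) − (-6.6973))/3 = (-21.9099)/3 = -7.30330.

-7.30330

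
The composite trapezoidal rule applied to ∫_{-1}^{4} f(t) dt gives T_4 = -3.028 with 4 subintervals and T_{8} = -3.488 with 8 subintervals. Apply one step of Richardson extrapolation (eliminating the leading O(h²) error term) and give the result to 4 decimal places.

R = (4·T_{8} − T_4) / 3 = (4·(-3.488) − (-3.028))/3 = (-10.924)/3 = -3.6413.

-3.6413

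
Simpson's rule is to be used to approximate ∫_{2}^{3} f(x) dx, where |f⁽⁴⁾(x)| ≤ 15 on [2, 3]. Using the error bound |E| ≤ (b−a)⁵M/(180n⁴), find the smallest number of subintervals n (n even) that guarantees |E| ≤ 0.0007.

Need 15/(180n⁴) ≤ 0.0007.
n⁴ ≥ 15/(180·0.0007) = 119.048 ⇒ n ≥ 3.3032, so the smallest even n is 4. (n must be even for Simpson's rule.)

4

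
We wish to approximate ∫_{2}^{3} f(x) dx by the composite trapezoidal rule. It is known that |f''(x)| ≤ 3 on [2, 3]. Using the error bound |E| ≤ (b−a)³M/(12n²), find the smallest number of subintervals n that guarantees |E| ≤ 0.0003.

Need 3/(12n²) ≤ 0.0003.
n² ≥ 3/(12·0.0003) = 833.333 ⇒ n ≥ 28.8675, so the smallest n is 29.

29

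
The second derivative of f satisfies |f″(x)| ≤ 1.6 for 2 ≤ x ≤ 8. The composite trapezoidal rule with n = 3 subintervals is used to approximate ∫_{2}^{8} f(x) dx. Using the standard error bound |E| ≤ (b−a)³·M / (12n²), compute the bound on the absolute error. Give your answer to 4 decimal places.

3.2000

|E| ≤ (6)³·1.6 / (12·3²) = 345.6/108 = 3.2000.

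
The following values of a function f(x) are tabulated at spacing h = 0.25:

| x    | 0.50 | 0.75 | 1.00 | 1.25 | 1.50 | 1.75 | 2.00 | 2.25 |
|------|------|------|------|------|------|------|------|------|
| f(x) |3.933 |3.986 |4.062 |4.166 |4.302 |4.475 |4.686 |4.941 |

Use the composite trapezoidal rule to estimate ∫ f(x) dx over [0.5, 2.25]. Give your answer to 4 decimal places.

7.5285

h = 0.25, n = 7.
(h/2)·[y₀ + 2y₁ + 2y₂ + 2y₃ + 2y₄ + 2y₅ + 2y₆ + y₇] = 0.125·(60.228) = 7.5285.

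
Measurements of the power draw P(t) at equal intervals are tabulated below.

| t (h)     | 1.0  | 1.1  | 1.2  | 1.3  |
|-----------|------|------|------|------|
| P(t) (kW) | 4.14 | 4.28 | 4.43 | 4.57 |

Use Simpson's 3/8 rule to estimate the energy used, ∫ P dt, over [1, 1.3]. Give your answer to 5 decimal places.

1.30650

h = 0.1, n = 3.
(3h/8)·[y₀ + 3y₁ + 3y₂ + y₃] = 0.0375·(34.84) = 1.30650.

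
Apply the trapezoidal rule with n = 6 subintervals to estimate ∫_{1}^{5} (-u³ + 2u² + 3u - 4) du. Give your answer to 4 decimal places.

-55.4074

h = (5 − 1)/6 = 0.666667.
Nodes u₀,…,u₆ = 1, 1.666667, 2.333333, 3, 3.666667, 4.333333, 5.
f(u) = -u³ + 2u² + 3u - 4: f₀=0, f₁=1.925926, f₂=1.185185, f₃=-4, f₄=-15.407407, f₅=-34.814815, f₆=-64.
(h/2)·[f₀ + 2f₁ + 2f₂ + 2f₃ + 2f₄ + 2f₅ + f₆] = 0.333333·(-166.222222) = -55.4074.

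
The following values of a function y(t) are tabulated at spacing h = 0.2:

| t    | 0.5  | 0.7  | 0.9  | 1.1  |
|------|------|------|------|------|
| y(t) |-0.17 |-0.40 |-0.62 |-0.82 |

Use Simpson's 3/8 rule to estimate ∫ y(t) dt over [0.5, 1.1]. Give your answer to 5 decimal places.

h = 0.2, n = 3.
(3h/8)·[y₀ + 3y₁ + 3y₂ + y₃] = 0.075·(-4.05) = -0.30375.

-0.30375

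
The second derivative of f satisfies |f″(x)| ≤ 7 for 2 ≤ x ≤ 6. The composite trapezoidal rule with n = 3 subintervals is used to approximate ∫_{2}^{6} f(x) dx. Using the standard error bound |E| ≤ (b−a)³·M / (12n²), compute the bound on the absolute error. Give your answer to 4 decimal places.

|E| ≤ (4)³·7 / (12·3²) = 448/108 = 4.1481.

4.1481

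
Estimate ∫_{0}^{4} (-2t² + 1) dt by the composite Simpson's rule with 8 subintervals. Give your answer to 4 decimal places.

h = (4 − 0)/8 = 0.5.
Nodes t₀,…,t₈ = 0, 0.5, 1, 1.5, 2, 2.5, 3, 3.5, 4.
f(t) = -2t² + 1: f₀=1, f₁=0.5, f₂=-1, f₃=-3.5, f₄=-7, f₅=-11.5, f₆=-17, f₇=-23.5, f₈=-31.
(h/3)·[f₀ + 4f₁ + 2f₂ + 4f₃ + 2f₄ + 4f₅ + 2f₆ + 4f₇ + f₈] = 0.166667·(-232) = -38.6667.

-38.6667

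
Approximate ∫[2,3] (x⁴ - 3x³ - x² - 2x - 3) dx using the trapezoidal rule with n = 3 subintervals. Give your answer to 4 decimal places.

-20.6152

h = (3 − 2)/3 = 0.333333.
Nodes x₀,…,x₃ = 2, 2.333333, 2.666667, 3.
f(x) = x⁴ - 3x³ - x² - 2x - 3: f₀=-19, f₁=-21.580247, f₂=-21.765432, f₃=-18.
(h/2)·[f₀ + 2f₁ + 2f₂ + f₃] = 0.166667·(-123.691358) = -20.6152.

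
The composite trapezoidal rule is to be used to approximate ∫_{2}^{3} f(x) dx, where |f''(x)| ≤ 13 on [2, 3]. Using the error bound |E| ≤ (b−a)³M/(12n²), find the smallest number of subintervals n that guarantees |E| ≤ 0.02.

Need 13/(12n²) ≤ 0.02.
n² ≥ 13/(12·0.02) = 54.1667 ⇒ n ≥ 7.3598, so the smallest n is 8.

8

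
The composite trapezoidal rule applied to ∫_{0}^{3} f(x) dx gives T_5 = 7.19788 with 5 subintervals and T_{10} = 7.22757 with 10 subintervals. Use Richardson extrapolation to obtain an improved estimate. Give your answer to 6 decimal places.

7.237467

R = (4·T_{10} − T_5) / 3 = (4·7.22757 − 7.19788)/3 = (21.71240)/3 = 7.237467.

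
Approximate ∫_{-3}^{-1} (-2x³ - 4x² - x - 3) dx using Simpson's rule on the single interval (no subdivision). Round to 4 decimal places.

3.3333

S = (b−a)/6 · [f(-3) + 4f(-2) + f(-1)] = 0.333333·[18 + 4·(-1) + (-4)] = 3.3333.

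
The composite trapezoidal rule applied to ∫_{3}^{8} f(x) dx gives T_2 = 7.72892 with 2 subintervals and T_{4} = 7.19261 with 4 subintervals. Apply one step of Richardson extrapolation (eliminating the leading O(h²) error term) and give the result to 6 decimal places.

7.013840

R = (4·T_{4} − T_2) / 3 = (4·7.19261 − 7.72892)/3 = (21.04152)/3 = 7.013840.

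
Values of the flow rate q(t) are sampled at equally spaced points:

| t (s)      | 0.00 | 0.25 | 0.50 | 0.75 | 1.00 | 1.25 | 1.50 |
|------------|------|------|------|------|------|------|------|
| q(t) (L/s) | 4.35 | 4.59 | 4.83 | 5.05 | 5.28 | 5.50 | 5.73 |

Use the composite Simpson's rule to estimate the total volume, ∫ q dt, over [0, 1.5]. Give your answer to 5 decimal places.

h = 0.25, n = 6.
(h/3)·[y₀ + 4y₁ + 2y₂ + 4y₃ + 2y₄ + 4y₅ + y₆] = 0.083333·(90.86) = 7.57167.

7.57167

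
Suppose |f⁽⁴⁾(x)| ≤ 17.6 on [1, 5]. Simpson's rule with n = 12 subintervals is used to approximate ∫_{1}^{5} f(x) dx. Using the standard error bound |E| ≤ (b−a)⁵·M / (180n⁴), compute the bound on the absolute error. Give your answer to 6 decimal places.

0.004829

|E| ≤ (4)⁵·17.6 / (180·12⁴) = 18022.4/3732480 = 0.004829.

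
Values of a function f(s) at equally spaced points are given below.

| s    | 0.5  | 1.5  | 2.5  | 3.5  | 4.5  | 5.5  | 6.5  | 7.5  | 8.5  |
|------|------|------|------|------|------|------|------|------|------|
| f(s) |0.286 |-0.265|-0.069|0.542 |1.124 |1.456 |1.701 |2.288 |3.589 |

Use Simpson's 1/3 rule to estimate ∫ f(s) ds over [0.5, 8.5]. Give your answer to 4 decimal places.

8.4903

h = 1, n = 8.
(h/3)·[y₀ + 4y₁ + 2y₂ + 4y₃ + 2y₄ + 4y₅ + 2y₆ + 4y₇ + y₈] = 0.333333·(25.471) = 8.4903.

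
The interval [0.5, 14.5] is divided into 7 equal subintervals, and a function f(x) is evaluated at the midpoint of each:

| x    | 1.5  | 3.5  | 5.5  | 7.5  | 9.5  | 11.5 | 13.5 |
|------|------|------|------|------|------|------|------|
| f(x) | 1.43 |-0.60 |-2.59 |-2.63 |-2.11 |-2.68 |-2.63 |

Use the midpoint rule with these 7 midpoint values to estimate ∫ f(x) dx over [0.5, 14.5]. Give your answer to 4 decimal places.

h = 2, n = 7.
h·[y(m₁) + y(m₂) + y(m₃) + y(m₄) + y(m₅) + y(m₆) + y(m₇)] = 2·(-11.81) = -23.6200.

-23.6200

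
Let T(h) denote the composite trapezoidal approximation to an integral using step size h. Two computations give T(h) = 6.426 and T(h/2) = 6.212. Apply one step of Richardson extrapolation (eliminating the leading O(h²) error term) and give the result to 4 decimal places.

R = (4·T(h/2) − T(h)) / 3 = (4·6.212 − 6.426)/3 = (18.422)/3 = 6.1407.

6.1407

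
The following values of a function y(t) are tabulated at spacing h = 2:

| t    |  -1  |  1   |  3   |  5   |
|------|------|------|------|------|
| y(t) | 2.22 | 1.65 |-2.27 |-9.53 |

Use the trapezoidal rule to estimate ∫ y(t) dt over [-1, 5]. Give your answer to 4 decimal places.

h = 2, n = 3.
(h/2)·[y₀ + 2y₁ + 2y₂ + y₃] = 1·(-8.55) = -8.5500.

-8.5500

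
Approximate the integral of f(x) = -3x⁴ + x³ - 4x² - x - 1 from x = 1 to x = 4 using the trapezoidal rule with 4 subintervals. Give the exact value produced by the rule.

h = (4 − 1)/4 = 0.75.
Nodes x₀,…,x₄ = 1, 1.75, 2.5, 3.25, 4.
f(x) = -3x⁴ + x³ - 4x² - x - 1: f₀=-8, f₁=-37.77734375, f₂=-130.0625, f₃=-346.87109375, f₄=-773.
(h/2)·[f₀ + 2f₁ + 2f₂ + 2f₃ + f₄] = 0.375·(-1810.421875) = -678.908203125.

-678.908203125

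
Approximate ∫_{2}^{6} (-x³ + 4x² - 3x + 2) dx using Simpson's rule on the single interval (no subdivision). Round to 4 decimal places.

S = (b−a)/6 · [f(2) + 4f(4) + f(6)] = 0.666667·[4 + 4·(-10) + (-88)] = -82.6667.

-82.6667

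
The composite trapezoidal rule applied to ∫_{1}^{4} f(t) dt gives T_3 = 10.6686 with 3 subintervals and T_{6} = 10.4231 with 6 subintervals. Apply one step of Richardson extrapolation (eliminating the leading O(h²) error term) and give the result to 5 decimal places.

10.34127

R = (4·T_{6} − T_3) / 3 = (4·10.4231 − 10.6686)/3 = (31.0238)/3 = 10.34127.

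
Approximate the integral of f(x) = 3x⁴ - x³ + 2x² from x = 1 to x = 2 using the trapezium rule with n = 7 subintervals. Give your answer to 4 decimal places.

19.6510

h = (2 − 1)/7 = 0.142857.
Nodes x₀,…,x₇ = 1, 1.142857, 1.285714, 1.428571, 1.571429, 1.714286, 1.857143, 2.
f(x) = 3x⁴ - x³ + 2x²: f₀=4, f₁=6.237401, f₂=9.378592, f₃=13.660975, f₄=19.351937, f₅=26.748855, f₆=36.179092, f₇=48.
(h/2)·[f₀ + 2f₁ + 2f₂ + 2f₃ + 2f₄ + 2f₅ + 2f₆ + f₇] = 0.071429·(275.113703) = 19.6510.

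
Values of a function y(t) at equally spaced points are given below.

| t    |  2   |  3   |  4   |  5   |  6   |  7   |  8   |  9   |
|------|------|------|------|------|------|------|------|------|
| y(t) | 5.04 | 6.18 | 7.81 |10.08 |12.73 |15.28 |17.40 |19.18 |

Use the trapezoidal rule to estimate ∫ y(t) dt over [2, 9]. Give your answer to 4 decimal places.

81.5900

h = 1, n = 7.
(h/2)·[y₀ + 2y₁ + 2y₂ + 2y₃ + 2y₄ + 2y₅ + 2y₆ + y₇] = 0.5·(163.18) = 81.5900.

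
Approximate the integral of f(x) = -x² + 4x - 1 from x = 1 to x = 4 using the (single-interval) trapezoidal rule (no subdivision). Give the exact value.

1.5

T = (b−a)/2 · [f(1) + f(4)] = 1.5·[2 + (-1)] = 1.5.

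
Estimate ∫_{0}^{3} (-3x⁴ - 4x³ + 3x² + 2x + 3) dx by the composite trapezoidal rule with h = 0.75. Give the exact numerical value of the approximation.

h = (3 − 0)/4 = 0.75.
Nodes x₀,…,x₄ = 0, 0.75, 1.5, 2.25, 3.
f(x) = -3x⁴ - 4x³ + 3x² + 2x + 3: f₀=3, f₁=3.55078125, f₂=-15.9375, f₃=-99.76171875, f₄=-315.
(h/2)·[f₀ + 2f₁ + 2f₂ + 2f₃ + f₄] = 0.375·(-536.296875) = -201.111328125.

-201.111328125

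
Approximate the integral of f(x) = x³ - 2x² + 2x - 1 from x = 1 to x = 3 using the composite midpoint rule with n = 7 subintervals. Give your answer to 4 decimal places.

8.6122

h = (3 − 1)/7 = 0.285714.
Midpoints m₁,…,m₇ = 1.142857, 1.428571, 1.714286, 2, 2.285714, 2.571429, 2.857143.
f(m₁)=0.166181, f(m₂)=0.690962, f(m₃)=1.588921, f(m₄)=3, f(m₅)=5.064140, f(m₆)=7.921283, f(m₇)=11.711370.
h·[f(m₁) + f(m₂) + f(m₃) + f(m₄) + f(m₅) + f(m₆) + f(m₇)] = 0.285714·(30.142857) = 8.6122.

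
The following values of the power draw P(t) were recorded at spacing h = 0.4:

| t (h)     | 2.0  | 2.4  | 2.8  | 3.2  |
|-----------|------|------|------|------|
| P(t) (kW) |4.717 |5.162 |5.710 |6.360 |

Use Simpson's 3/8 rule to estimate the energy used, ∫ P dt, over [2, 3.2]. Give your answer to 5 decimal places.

h = 0.4, n = 3.
(3h/8)·[y₀ + 3y₁ + 3y₂ + y₃] = 0.15·(43.693) = 6.55395.

6.55395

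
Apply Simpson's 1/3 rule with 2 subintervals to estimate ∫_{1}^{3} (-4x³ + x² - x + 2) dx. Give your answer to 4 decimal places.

h = (3 − 1)/2 = 1.
Nodes x₀,…,x₂ = 1, 2, 3.
f(x) = -4x³ + x² - x + 2: f₀=-2, f₁=-28, f₂=-100.
(h/3)·[f₀ + 4f₁ + f₂] = 0.333333·(-214) = -71.3333.

-71.3333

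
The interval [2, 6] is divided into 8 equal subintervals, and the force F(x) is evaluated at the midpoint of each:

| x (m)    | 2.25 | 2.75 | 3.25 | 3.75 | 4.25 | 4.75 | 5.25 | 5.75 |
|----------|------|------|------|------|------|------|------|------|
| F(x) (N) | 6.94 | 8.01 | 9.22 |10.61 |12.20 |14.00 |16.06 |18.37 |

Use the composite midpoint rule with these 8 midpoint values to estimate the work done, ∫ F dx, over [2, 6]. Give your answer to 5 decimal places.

h = 0.5, n = 8.
h·[y(m₁) + y(m₂) + y(m₃) + y(m₄) + y(m₅) + y(m₆) + y(m₇) + y(m₈)] = 0.5·(95.41) = 47.70500.

47.70500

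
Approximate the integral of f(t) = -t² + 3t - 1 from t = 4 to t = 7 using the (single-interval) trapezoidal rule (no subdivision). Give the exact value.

-51

T = (b−a)/2 · [f(4) + f(7)] = 1.5·[(-5) + (-29)] = -51.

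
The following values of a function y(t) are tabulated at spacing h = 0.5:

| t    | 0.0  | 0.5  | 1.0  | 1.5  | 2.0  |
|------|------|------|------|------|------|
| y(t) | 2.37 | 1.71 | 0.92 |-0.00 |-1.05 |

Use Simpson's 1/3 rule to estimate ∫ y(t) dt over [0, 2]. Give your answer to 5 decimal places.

h = 0.5, n = 4.
(h/3)·[y₀ + 4y₁ + 2y₂ + 4y₃ + y₄] = 0.166667·(10.00) = 1.66667.

1.66667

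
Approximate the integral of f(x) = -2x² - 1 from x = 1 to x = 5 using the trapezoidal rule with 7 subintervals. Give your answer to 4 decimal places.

-87.1020

h = (5 − 1)/7 = 0.571429.
Nodes x₀,…,x₇ = 1, 1.571429, 2.142857, 2.714286, 3.285714, 3.857143, 4.428571, 5.
f(x) = -2x² - 1: f₀=-3, f₁=-5.938776, f₂=-10.183673, f₃=-15.734694, f₄=-22.591837, f₅=-30.755102, f₆=-40.224490, f₇=-51.
(h/2)·[f₀ + 2f₁ + 2f₂ + 2f₃ + 2f₄ + 2f₅ + 2f₆ + f₇] = 0.285714·(-304.857143) = -87.1020.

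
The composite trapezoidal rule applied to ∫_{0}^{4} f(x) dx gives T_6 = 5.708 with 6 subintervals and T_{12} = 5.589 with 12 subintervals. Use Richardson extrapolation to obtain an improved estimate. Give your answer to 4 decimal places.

5.5493

R = (4·T_{12} − T_6) / 3 = (4·5.589 − 5.708)/3 = (16.648)/3 = 5.5493.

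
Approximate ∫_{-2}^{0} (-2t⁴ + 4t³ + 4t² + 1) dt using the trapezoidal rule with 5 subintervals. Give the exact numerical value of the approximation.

h = (0 − (-2))/5 = 0.4.
Nodes t₀,…,t₅ = -2, -1.6, -1.2, -0.8, -0.4, 0.
f(t) = -2t⁴ + 4t³ + 4t² + 1: f₀=-47, f₁=-18.2512, f₂=-4.2992, f₃=0.6928, f₄=1.3328, f₅=1.
(h/2)·[f₀ + 2f₁ + 2f₂ + 2f₃ + 2f₄ + f₅] = 0.2·(-87.0496) = -17.40992.

-17.40992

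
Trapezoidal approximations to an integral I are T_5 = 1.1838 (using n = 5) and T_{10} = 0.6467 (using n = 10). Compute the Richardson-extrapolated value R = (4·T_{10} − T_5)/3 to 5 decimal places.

R = (4·T_{10} − T_5) / 3 = (4·0.6467 − 1.1838)/3 = (1.4030)/3 = 0.46767.

0.46767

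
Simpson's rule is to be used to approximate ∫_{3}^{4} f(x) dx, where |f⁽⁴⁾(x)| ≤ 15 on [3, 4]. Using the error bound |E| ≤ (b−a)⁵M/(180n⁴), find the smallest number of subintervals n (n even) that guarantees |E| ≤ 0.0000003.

Need 15/(180n⁴) ≤ 0.0000003.
n⁴ ≥ 15/(180·0.0000003) = 277778 ⇒ n ≥ 22.9575, so the smallest even n is 24. (n must be even for Simpson's rule.)

24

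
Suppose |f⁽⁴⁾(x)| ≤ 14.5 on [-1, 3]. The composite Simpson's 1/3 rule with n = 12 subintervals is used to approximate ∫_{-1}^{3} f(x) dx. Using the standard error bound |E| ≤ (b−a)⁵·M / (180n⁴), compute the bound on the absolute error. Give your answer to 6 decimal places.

0.003978

|E| ≤ (4)⁵·14.5 / (180·12⁴) = 14848/3732480 = 0.003978.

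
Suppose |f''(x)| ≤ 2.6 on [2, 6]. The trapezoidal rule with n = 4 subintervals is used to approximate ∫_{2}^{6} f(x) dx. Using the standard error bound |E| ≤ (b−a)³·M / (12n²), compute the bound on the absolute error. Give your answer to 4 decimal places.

|E| ≤ (4)³·2.6 / (12·4²) = 166.4/192 = 0.8667.

0.8667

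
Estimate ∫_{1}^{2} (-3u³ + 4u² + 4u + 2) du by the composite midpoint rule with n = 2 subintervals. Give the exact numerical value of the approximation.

h = (2 − 1)/2 = 0.5.
Midpoints m₁,…,m₂ = 1.25, 1.75.
f(m₁)=7.390625, f(m₂)=5.171875.
h·[f(m₁) + f(m₂)] = 0.5·(12.5625) = 6.28125.

6.28125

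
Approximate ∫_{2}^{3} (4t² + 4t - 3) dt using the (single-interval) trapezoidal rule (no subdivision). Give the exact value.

T = (b−a)/2 · [f(2) + f(3)] = 0.5·[21 + 45] = 33.

33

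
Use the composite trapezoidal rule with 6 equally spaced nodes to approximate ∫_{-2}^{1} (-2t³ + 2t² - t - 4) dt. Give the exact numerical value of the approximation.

h = (1 − (-2))/5 = 0.6.
Nodes t₀,…,t₅ = -2, -1.4, -0.8, -0.2, 0.4, 1.
f(t) = -2t³ + 2t² - t - 4: f₀=22, f₁=6.808, f₂=-0.896, f₃=-3.704, f₄=-4.208, f₅=-5.
(h/2)·[f₀ + 2f₁ + 2f₂ + 2f₃ + 2f₄ + f₅] = 0.3·(13) = 3.9.

3.9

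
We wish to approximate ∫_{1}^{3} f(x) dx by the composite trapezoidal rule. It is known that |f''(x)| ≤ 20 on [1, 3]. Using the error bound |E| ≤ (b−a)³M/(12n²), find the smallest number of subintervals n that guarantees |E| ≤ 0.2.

9

Need 160/(12n²) ≤ 0.2.
n² ≥ 160/(12·0.2) = 66.6667 ⇒ n ≥ 8.1650, so the smallest n is 9.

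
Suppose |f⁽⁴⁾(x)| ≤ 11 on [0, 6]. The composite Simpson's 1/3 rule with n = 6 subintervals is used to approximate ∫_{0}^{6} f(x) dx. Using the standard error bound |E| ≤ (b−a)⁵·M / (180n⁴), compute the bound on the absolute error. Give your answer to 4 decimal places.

|E| ≤ (6)⁵·11 / (180·6⁴) = 85536/233280 = 0.3667.

0.3667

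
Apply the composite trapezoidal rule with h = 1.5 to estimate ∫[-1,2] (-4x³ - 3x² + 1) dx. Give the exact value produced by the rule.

-31.125

h = (2 − (-1))/2 = 1.5.
Nodes x₀,…,x₂ = -1, 0.5, 2.
f(x) = -4x³ - 3x² + 1: f₀=2, f₁=-0.25, f₂=-43.
(h/2)·[f₀ + 2f₁ + f₂] = 0.75·(-41.5) = -31.125.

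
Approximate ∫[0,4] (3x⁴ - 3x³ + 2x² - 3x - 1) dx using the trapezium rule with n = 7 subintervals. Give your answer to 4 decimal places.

h = (4 − 0)/7 = 0.571429.
Nodes x₀,…,x₇ = 0, 0.571429, 1.142857, 1.714286, 2.285714, 2.857143, 3.428571, 4.
f(x) = 3x⁴ - 3x³ + 2x² - 3x - 1: f₀=-1, f₁=-2.301125, f₂=-1.176593, f₃=10.530196, f₄=48.652645, f₅=136.700958, f₆=305.862141, f₇=595.
(h/2)·[f₀ + 2f₁ + 2f₂ + 2f₃ + 2f₄ + 2f₅ + 2f₆ + f₇] = 0.285714·(1590.536443) = 454.4390.

454.4390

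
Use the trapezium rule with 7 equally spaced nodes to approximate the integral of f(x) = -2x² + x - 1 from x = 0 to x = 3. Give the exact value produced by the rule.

-16.75

h = (3 − 0)/6 = 0.5.
Nodes x₀,…,x₆ = 0, 0.5, 1, 1.5, 2, 2.5, 3.
f(x) = -2x² + x - 1: f₀=-1, f₁=-1, f₂=-2, f₃=-4, f₄=-7, f₅=-11, f₆=-16.
(h/2)·[f₀ + 2f₁ + 2f₂ + 2f₃ + 2f₄ + 2f₅ + f₆] = 0.25·(-67) = -16.75.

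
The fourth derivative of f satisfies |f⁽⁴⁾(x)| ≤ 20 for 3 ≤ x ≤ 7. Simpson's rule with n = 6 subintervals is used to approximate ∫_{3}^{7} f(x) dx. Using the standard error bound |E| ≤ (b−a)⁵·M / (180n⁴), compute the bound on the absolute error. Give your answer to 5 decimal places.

|E| ≤ (4)⁵·20 / (180·6⁴) = 20480/233280 = 0.08779.

0.08779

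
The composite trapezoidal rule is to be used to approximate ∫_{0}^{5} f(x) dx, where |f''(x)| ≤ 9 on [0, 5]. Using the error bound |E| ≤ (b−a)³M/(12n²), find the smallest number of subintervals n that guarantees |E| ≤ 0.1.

31

Need 1125/(12n²) ≤ 0.1.
n² ≥ 1125/(12·0.1) = 937.5 ⇒ n ≥ 30.6186, so the smallest n is 31.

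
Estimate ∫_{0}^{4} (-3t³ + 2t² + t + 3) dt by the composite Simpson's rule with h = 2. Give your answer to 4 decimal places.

-129.3333

h = (4 − 0)/2 = 2.
Nodes t₀,…,t₂ = 0, 2, 4.
f(t) = -3t³ + 2t² + t + 3: f₀=3, f₁=-11, f₂=-153.
(h/3)·[f₀ + 4f₁ + f₂] = 0.666667·(-194) = -129.3333.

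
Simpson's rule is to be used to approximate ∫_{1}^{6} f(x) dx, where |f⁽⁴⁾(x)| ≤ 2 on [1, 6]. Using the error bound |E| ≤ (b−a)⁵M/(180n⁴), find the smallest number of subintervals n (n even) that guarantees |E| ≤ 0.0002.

22

Need 6250/(180n⁴) ≤ 0.0002.
n⁴ ≥ 6250/(180·0.0002) = 173611 ⇒ n ≥ 20.4124, so the smallest even n is 22. (n must be even for Simpson's rule.)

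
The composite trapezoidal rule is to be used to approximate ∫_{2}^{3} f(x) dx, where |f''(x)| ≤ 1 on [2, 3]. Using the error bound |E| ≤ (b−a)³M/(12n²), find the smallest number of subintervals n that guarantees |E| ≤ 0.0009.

10

Need 1/(12n²) ≤ 0.0009.
n² ≥ 1/(12·0.0009) = 92.5926 ⇒ n ≥ 9.6225, so the smallest n is 10.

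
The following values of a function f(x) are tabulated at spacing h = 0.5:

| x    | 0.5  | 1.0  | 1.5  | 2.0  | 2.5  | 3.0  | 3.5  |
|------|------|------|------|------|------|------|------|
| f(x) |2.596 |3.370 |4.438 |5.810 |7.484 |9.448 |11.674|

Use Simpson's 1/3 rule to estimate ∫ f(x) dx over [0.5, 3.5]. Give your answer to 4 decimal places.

h = 0.5, n = 6.
(h/3)·[y₀ + 4y₁ + 2y₂ + 4y₃ + 2y₄ + 4y₅ + y₆] = 0.166667·(112.626) = 18.7710.

18.7710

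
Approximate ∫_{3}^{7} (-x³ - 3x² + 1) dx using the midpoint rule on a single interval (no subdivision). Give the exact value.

-796

M = (b−a)·f(5) = 4·(-199) = -796.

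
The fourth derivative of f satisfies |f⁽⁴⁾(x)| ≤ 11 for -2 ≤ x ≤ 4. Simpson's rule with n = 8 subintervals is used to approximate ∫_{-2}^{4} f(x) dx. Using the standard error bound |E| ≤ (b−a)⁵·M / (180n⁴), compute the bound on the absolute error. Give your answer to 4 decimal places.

|E| ≤ (6)⁵·11 / (180·8⁴) = 85536/737280 = 0.1160.

0.1160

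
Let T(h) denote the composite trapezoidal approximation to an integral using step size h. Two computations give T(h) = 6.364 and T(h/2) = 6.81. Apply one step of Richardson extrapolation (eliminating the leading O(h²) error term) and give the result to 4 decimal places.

R = (4·T(h/2) − T(h)) / 3 = (4·6.81 − 6.364)/3 = (20.876)/3 = 6.9587.

6.9587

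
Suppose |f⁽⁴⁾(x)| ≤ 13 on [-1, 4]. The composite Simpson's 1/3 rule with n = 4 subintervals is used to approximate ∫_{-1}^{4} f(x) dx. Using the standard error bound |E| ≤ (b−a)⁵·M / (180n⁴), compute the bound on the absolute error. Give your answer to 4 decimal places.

|E| ≤ (5)⁵·13 / (180·4⁴) = 40625/46080 = 0.8816.

0.8816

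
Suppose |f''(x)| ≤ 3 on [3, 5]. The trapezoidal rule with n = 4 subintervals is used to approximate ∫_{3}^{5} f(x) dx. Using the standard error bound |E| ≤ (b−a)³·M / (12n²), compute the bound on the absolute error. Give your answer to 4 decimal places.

0.1250

|E| ≤ (2)³·3 / (12·4²) = 24/192 = 0.1250.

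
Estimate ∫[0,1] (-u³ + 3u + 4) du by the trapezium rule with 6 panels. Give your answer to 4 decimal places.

h = (1 − 0)/6 = 0.166667.
Nodes u₀,…,u₆ = 0, 0.166667, 0.333333, 0.5, 0.666667, 0.833333, 1.
f(u) = -u³ + 3u + 4: f₀=4, f₁=4.495370, f₂=4.962963, f₃=5.375, f₄=5.703704, f₅=5.921296, f₆=6.
(h/2)·[f₀ + 2f₁ + 2f₂ + 2f₃ + 2f₄ + 2f₅ + f₆] = 0.083333·(62.916667) = 5.2431.

5.2431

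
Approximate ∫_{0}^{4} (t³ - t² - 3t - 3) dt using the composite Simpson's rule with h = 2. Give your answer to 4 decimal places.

6.6667

h = (4 − 0)/2 = 2.
Nodes t₀,…,t₂ = 0, 2, 4.
f(t) = t³ - t² - 3t - 3: f₀=-3, f₁=-5, f₂=33.
(h/3)·[f₀ + 4f₁ + f₂] = 0.666667·(10) = 6.6667.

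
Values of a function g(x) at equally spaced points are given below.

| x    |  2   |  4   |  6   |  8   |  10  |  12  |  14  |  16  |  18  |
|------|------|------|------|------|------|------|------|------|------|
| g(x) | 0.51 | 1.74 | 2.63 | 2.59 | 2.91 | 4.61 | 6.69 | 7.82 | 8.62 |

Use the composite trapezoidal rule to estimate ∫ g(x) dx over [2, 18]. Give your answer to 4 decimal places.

h = 2, n = 8.
(h/2)·[y₀ + 2y₁ + 2y₂ + 2y₃ + 2y₄ + 2y₅ + 2y₆ + 2y₇ + y₈] = 1·(67.11) = 67.1100.

67.1100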